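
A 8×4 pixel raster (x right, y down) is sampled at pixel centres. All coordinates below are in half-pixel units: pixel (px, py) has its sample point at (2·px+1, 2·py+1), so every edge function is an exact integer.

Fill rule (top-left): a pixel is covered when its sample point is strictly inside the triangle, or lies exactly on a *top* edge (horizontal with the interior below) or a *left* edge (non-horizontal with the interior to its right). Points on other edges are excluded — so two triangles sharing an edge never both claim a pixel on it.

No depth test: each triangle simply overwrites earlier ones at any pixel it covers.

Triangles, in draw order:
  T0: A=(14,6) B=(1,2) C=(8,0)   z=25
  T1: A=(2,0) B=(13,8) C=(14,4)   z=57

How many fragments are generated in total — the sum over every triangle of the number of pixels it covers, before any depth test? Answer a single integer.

T0:
  2·area = 54
  edge (14, 6)→(1, 2): d=(-13,-4) top-left  bias=+0
  edge (1, 2)→(8, 0): d=(7,-2) top-left  bias=+0
  edge (8, 0)→(14, 6): d=(6,6) right/bottom  bias=-1
    (2,0)@(5, 1): e=[29,1,24] → X
    (3,0)@(7, 1): e=[37,5,12] → X
    (4,0)@(9, 1): e=[45,9,0] → .  [on edge]
    (2,1)@(5, 3): e=[3,15,36] → X
    (4,1)@(9, 3): e=[19,23,12] → X
    (5,1)@(11, 3): e=[27,27,0] → .  [on edge]
    (2,2)@(5, 5): e=[-23,29,48] → .
    (3,2)@(7, 5): e=[-15,33,36] → .
    (4,2)@(9, 5): e=[-7,37,24] → .
    (5,2)@(11, 5): e=[1,41,12] → X
    (6,2)@(13, 5): e=[9,45,0] → .  [on edge]
    (5,3)@(11, 7): e=[-25,55,24] → .
    (7,3)@(15, 7): e=[-9,63,0] → .  [on edge]
  covered (6 px):
    . . X X . . . .
    . . X X X . . .
    . . . . . X . .
    . . . . . . . .
T1:
  2·area = 52  (B↔C swapped to make it positive)
  edge (2, 0)→(14, 4): d=(12,4) right/bottom  bias=-1
  edge (14, 4)→(13, 8): d=(-1,4) right/bottom  bias=-1
  edge (13, 8)→(2, 0): d=(-11,-8) top-left  bias=+0
    (2,0)@(5, 1): e=[0,39,13] → .  [on edge]
    (3,1)@(7, 3): e=[16,29,7] → X
    (4,1)@(9, 3): e=[8,21,23] → X
    (5,1)@(11, 3): e=[0,13,39] → .  [on edge]
    (3,2)@(7, 5): e=[40,27,-15] → .
    (4,2)@(9, 5): e=[32,19,1] → X
    (5,2)@(11, 5): e=[24,11,17] → X
    (6,2)@(13, 5): e=[16,3,33] → X
    (7,2)@(15, 5): e=[8,-5,49] → .
    (4,3)@(9, 7): e=[56,17,-21] → .
    (5,3)@(11, 7): e=[48,9,-5] → .
    (6,3)@(13, 7): e=[40,1,11] → X
  covered (6 px):
    . . . . . . . .
    . . . X X . . .
    . . . . X X X .
    . . . . . . X .

Final: 12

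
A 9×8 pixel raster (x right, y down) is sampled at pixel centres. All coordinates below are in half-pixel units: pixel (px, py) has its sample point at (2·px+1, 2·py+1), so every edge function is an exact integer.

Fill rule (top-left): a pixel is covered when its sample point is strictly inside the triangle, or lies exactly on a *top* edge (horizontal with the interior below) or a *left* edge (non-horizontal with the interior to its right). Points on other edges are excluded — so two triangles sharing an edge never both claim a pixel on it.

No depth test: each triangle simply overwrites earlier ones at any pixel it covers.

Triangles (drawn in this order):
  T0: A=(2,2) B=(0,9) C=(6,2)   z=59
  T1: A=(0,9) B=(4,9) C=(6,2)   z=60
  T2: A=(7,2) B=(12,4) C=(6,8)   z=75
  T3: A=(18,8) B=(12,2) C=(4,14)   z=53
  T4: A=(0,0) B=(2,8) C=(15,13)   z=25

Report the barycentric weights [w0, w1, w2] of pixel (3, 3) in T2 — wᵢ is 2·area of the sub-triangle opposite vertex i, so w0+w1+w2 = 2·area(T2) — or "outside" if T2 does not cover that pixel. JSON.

T0:
  2·area = 28  (B↔C swapped to make it positive)
  edge (2, 2)→(6, 2): d=(4,0) top-left  bias=+0
  edge (6, 2)→(0, 9): d=(-6,7) right/bottom  bias=-1
  edge (0, 9)→(2, 2): d=(2,-7) top-left  bias=+0
    (1,1)@(3, 3): e=[4,15,9] → X
    (2,1)@(5, 3): e=[4,1,23] → X
    (3,1)@(7, 3): e=[4,-13,37] → .
    (1,2)@(3, 5): e=[12,3,13] → X
    (2,2)@(5, 5): e=[12,-11,27] → .
    (0,3)@(1, 7): e=[20,5,3] → X
    (1,3)@(3, 7): e=[20,-9,17] → .
    (0,4)@(1, 9): e=[28,-7,7] → .
  covered (4 px):
    . . . . . . . . .
    . X X . . . . . .
    . X . . . . . . .
    X . . . . . . . .
    . . . . . . . . .
    . . . . . . . . .
    . . . . . . . . .
    . . . . . . . . .
T1:
  2·area = 28  (B↔C swapped to make it positive)
  edge (0, 9)→(6, 2): d=(6,-7) top-left  bias=+0
  edge (6, 2)→(4, 9): d=(-2,7) right/bottom  bias=-1
  edge (4, 9)→(0, 9): d=(-4,0) right/bottom  bias=-1
    (2,2)@(5, 5): e=[11,1,16] → X
    (3,2)@(7, 5): e=[25,-13,16] → .
    (1,3)@(3, 7): e=[9,11,8] → X
    (2,3)@(5, 7): e=[23,-3,8] → .
    (0,4)@(1, 9): e=[7,21,0] → .  [on edge]
    (1,4)@(3, 9): e=[21,7,0] → .  [on edge]
    (2,4)@(5, 9): e=[35,-7,0] → .  [on edge]
    (3,4)@(7, 9): e=[49,-21,0] → .  [on edge]
    (4,4)@(9, 9): e=[63,-35,0] → .  [on edge]
    (5,4)@(11, 9): e=[77,-49,0] → .  [on edge]
    (6,4)@(13, 9): e=[91,-63,0] → .  [on edge]
    (7,4)@(15, 9): e=[105,-77,0] → .  [on edge]
    (8,4)@(17, 9): e=[119,-91,0] → .  [on edge]
  covered (2 px):
    . . . . . . . . .
    . . . . . . . . .
    . . X . . . . . .
    . X . . . . . . .
    . . . . . . . . .
    . . . . . . . . .
    . . . . . . . . .
    . . . . . . . . .
T2:
  2·area = 32
  edge (7, 2)→(12, 4): d=(5,2) right/bottom  bias=-1
  edge (12, 4)→(6, 8): d=(-6,4) right/bottom  bias=-1
  edge (6, 8)→(7, 2): d=(1,-6) top-left  bias=+0
    (3,1)@(7, 3): e=[5,26,1] → X
    (4,1)@(9, 3): e=[1,18,13] → X
    (5,1)@(11, 3): e=[-3,10,25] → .
    (3,2)@(7, 5): e=[15,14,3] → X
    (5,2)@(11, 5): e=[7,-2,27] → .
    (3,3)@(7, 7): e=[25,2,5] → X
    (4,3)@(9, 7): e=[21,-6,17] → .
    (3,4)@(7, 9): e=[35,-10,7] → .
  covered (5 px):
    . . . . . . . . .
    . . . X X . . . .
    . . . X X . . . .
    . . . X . . . . .
    . . . . . . . . .
    . . . . . . . . .
    . . . . . . . . .
    . . . . . . . . .
T3:
  2·area = 120  (B↔C swapped to make it positive)
  edge (18, 8)→(4, 14): d=(-14,6) right/bottom  bias=-1
  edge (4, 14)→(12, 2): d=(8,-12) top-left  bias=+0
  edge (12, 2)→(18, 8): d=(6,6) right/bottom  bias=-1
    (5,0)@(11, 1): e=[140,-20,0] → .  [on edge]
    (6,1)@(13, 3): e=[100,20,0] → .  [on edge]
    (5,2)@(11, 5): e=[84,12,24] → X
    (6,2)@(13, 5): e=[72,36,12] → X
    (7,2)@(15, 5): e=[60,60,0] → .  [on edge]
    (4,3)@(9, 7): e=[68,4,48] → X
    (7,3)@(15, 7): e=[32,76,12] → X
    (8,3)@(17, 7): e=[20,100,0] → .  [on edge]
    (4,4)@(9, 9): e=[40,20,60] → X
    (8,4)@(17, 9): e=[-8,116,12] → .
    (3,5)@(7, 11): e=[24,12,84] → X
    (5,5)@(11, 11): e=[0,60,60] → .  [on edge]
  covered (13 px):
    . . . . . . . . .
    . . . . . . . . .
    . . . . . X X . .
    . . . . X X X X .
    . . . . X X X X .
    . . . X X . . . .
    . . X . . . . . .
    . . . . . . . . .
T4:
  2·area = 94  (B↔C swapped to make it positive)
  edge (0, 0)→(15, 13): d=(15,13) right/bottom  bias=-1
  edge (15, 13)→(2, 8): d=(-13,-5) top-left  bias=+0
  edge (2, 8)→(0, 0): d=(-2,-8) top-left  bias=+0
    (0,0)@(1, 1): e=[2,86,6] → X
    (1,0)@(3, 1): e=[-24,96,22] → .
    (0,1)@(1, 3): e=[32,60,2] → X
    (1,1)@(3, 3): e=[6,70,18] → X
    (2,1)@(5, 3): e=[-20,80,34] → .
    (0,2)@(1, 5): e=[62,34,-2] → .
    (1,2)@(3, 5): e=[36,44,14] → X
    (2,2)@(5, 5): e=[10,54,30] → X
    (3,2)@(7, 5): e=[-16,64,46] → .
    (1,3)@(3, 7): e=[66,18,10] → X
    (3,3)@(7, 7): e=[14,38,42] → X
    (4,3)@(9, 7): e=[-12,48,58] → .
    (7,6)@(15, 13): e=[0,0,94] → .  [on edge]
  covered (12 px):
    X . . . . . . . .
    X X . . . . . . .
    . X X . . . . . .
    . X X X . . . . .
    . . X X X . . . .
    . . . . . X . . .
    . . . . . . . . .
    . . . . . . . . .

Answer: [2,5,25]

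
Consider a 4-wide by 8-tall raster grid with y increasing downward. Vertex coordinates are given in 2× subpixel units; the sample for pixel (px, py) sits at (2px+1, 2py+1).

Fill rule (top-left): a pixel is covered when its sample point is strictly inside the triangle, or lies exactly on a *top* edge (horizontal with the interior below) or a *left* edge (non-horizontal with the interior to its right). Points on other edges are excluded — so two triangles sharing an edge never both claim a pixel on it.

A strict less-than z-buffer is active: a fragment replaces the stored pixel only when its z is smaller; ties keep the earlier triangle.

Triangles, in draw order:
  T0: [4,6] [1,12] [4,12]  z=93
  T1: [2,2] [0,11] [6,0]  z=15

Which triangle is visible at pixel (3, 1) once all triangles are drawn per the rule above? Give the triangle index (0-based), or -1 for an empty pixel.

T0:
  2·area = 18  (B↔C swapped to make it positive)
  edge (4, 6)→(4, 12): d=(0,6) right/bottom  bias=-1
  edge (4, 12)→(1, 12): d=(-3,0) right/bottom  bias=-1
  edge (1, 12)→(4, 6): d=(3,-6) top-left  bias=+0
    (1,4)@(3, 9): e=[6,9,3] → X
    (2,4)@(5, 9): e=[-6,9,15] → .
    (1,5)@(3, 11): e=[6,3,9] → X
    (2,5)@(5, 11): e=[-6,3,21] → .
    (1,6)@(3, 13): e=[6,-3,15] → .
  covered (2 px):
    . . . .
    . . . .
    . . . .
    . . . .
    . X . .
    . X . .
    . . . .
    . . . .
T1:
  2·area = 32  (B↔C swapped to make it positive)
  edge (2, 2)→(6, 0): d=(4,-2) top-left  bias=+0
  edge (6, 0)→(0, 11): d=(-6,11) right/bottom  bias=-1
  edge (0, 11)→(2, 2): d=(2,-9) top-left  bias=+0
    (2,0)@(5, 1): e=[2,5,25] → X
    (3,0)@(7, 1): e=[6,-17,43] → .
    (1,1)@(3, 3): e=[6,15,11] → X
    (2,1)@(5, 3): e=[10,-7,29] → .
    (1,2)@(3, 5): e=[14,3,15] → X
    (2,2)@(5, 5): e=[18,-19,33] → .
    (0,3)@(1, 7): e=[18,13,1] → X
    (1,3)@(3, 7): e=[22,-9,19] → .
    (0,4)@(1, 9): e=[26,1,5] → X
    (1,4)@(3, 9): e=[30,-21,23] → .
    (0,5)@(1, 11): e=[34,-11,9] → .
  covered (5 px):
    . . X .
    . X . .
    . X . .
    X . . .
    X . . .
    . . . .
    . . . .
    . . . .

Z-buffer (winner per pixel, '.' = empty):
  . . 1 .
  . 1 . .
  . 1 . .
  1 . . .
  1 0 . .
  . 0 . .
  . . . .
  . . . .

Final: -1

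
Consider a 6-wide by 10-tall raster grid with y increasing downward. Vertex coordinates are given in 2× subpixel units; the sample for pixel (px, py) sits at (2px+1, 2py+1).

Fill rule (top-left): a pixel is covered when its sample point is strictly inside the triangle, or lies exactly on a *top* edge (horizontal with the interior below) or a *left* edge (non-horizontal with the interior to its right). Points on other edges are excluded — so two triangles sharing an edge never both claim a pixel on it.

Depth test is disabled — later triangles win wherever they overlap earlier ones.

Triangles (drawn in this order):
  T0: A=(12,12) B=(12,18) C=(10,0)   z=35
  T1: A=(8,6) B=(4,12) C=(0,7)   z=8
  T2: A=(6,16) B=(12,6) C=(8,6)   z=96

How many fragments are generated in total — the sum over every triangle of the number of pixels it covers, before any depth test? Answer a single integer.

T0:
  2·area = 12
  edge (12, 12)→(12, 18): d=(0,6) right/bottom  bias=-1
  edge (12, 18)→(10, 0): d=(-2,-18) top-left  bias=+0
  edge (10, 0)→(12, 12): d=(2,12) right/bottom  bias=-1
    (5,3)@(11, 7): e=[6,4,2] → X
    (5,4)@(11, 9): e=[6,0,6] → X  [on edge]
    (5,5)@(11, 11): e=[6,-4,10] → .
  covered (2 px):
    . . . . . .
    . . . . . .
    . . . . . .
    . . . . . X
    . . . . . X
    . . . . . .
    . . . . . .
    . . . . . .
    . . . . . .
    . . . . . .
T1:
  2·area = 44
  edge (8, 6)→(4, 12): d=(-4,6) right/bottom  bias=-1
  edge (4, 12)→(0, 7): d=(-4,-5) top-left  bias=+0
  edge (0, 7)→(8, 6): d=(8,-1) top-left  bias=+0
    (0,3)@(1, 7): e=[38,5,1] → X
    (1,3)@(3, 7): e=[26,15,3] → X
    (2,3)@(5, 7): e=[14,25,5] → X
    (3,3)@(7, 7): e=[2,35,7] → X
    (4,3)@(9, 7): e=[-10,45,9] → .
    (0,4)@(1, 9): e=[30,-3,17] → .
    (1,4)@(3, 9): e=[18,7,19] → X
    (3,4)@(7, 9): e=[-6,27,23] → .
    (1,5)@(3, 11): e=[10,-1,35] → .
    (2,5)@(5, 11): e=[-2,9,37] → .
  covered (6 px):
    . . . . . .
    . . . . . .
    . . . . . .
    X X X X . .
    . X X . . .
    . . . . . .
    . . . . . .
    . . . . . .
    . . . . . .
    . . . . . .
T2:
  2·area = 40  (B↔C swapped to make it positive)
  edge (6, 16)→(8, 6): d=(2,-10) top-left  bias=+0
  edge (8, 6)→(12, 6): d=(4,0) top-left  bias=+0
  edge (12, 6)→(6, 16): d=(-6,10) right/bottom  bias=-1
    (4,0)@(9, 1): e=[0,-20,60] → .  [on edge]
    (4,3)@(9, 7): e=[12,4,24] → X
    (5,3)@(11, 7): e=[32,4,4] → X
    (4,4)@(9, 9): e=[16,12,12] → X
    (5,4)@(11, 9): e=[36,12,-8] → .
    (3,5)@(7, 11): e=[0,20,20] → X  [on edge]
    (4,5)@(9, 11): e=[20,20,0] → .  [on edge]
    (3,6)@(7, 13): e=[4,28,8] → X
    (4,6)@(9, 13): e=[24,28,-12] → .
    (3,7)@(7, 15): e=[8,36,-4] → .
  covered (5 px):
    . . . . . .
    . . . . . .
    . . . . . .
    . . . . X X
    . . . . X .
    . . . X . .
    . . . X . .
    . . . . . .
    . . . . . .
    . . . . . .

Result: 13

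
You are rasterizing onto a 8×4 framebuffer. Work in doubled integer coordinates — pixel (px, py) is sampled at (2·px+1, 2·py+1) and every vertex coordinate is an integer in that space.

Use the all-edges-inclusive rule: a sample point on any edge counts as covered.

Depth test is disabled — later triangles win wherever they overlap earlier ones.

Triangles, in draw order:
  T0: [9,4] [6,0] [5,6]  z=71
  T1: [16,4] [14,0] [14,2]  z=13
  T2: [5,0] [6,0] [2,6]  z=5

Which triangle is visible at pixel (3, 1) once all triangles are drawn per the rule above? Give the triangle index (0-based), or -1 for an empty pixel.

T0:
  2·area = 22  (B↔C swapped to make it positive)
  edge (9, 4)→(5, 6): d=(-4,2) inclusive
  edge (5, 6)→(6, 0): d=(1,-6) inclusive
  edge (6, 0)→(9, 4): d=(3,4) inclusive
    (7,0)@(15, 1): e=[0,55,-33] → .  [on edge]
    (3,1)@(7, 3): e=[8,9,5] → X
    (4,1)@(9, 3): e=[4,21,-3] → .
    (5,1)@(11, 3): e=[0,33,-11] → .  [on edge]
    (3,2)@(7, 5): e=[0,11,11] → X  [on edge]
    (4,2)@(9, 5): e=[-4,23,3] → .
    (1,3)@(3, 7): e=[0,-11,33] → .  [on edge]
    (3,3)@(7, 7): e=[-8,13,17] → .
  covered (2 px):
    . . . . . . . .
    . . . X . . . .
    . . . X . . . .
    . . . . . . . .
T1:
  2·area = 4  (B↔C swapped to make it positive)
  edge (16, 4)→(14, 2): d=(-2,-2) inclusive
  edge (14, 2)→(14, 0): d=(0,-2) inclusive
  edge (14, 0)→(16, 4): d=(2,4) inclusive
    (6,0)@(13, 1): e=[0,-2,6] → .  [on edge]
    (7,1)@(15, 3): e=[0,2,2] → X  [on edge]
    (7,2)@(15, 5): e=[-4,2,6] → .
  covered (1 px):
    . . . . . . . .
    . . . . . . . X
    . . . . . . . .
    . . . . . . . .
T2:
  2·area = 6
  edge (5, 0)→(6, 0): d=(1,0) inclusive
  edge (6, 0)→(2, 6): d=(-4,6) inclusive
  edge (2, 6)→(5, 0): d=(3,-6) inclusive
    (2,0)@(5, 1): e=[1,2,3] → X
    (3,0)@(7, 1): e=[1,-10,15] → .
    (2,1)@(5, 3): e=[3,-6,9] → .
  covered (1 px):
    . . X . . . . .
    . . . . . . . .
    . . . . . . . .
    . . . . . . . .

Z-buffer (winner per pixel, '.' = empty):
  . . 2 . . . . .
  . . . 0 . . . 1
  . . . 0 . . . .
  . . . . . . . .

Answer: 0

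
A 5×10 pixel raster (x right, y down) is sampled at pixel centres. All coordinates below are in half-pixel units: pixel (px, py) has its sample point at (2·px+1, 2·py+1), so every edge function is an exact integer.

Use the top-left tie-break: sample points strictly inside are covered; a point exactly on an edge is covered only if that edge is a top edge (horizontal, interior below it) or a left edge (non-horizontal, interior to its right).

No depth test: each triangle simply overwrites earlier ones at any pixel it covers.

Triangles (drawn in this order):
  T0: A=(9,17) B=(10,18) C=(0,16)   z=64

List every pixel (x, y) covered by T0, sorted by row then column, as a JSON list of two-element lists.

T0:
  2·area = 8
  edge (9, 17)→(10, 18): d=(1,1) right/bottom  bias=-1
  edge (10, 18)→(0, 16): d=(-10,-2) top-left  bias=+0
  edge (0, 16)→(9, 17): d=(9,1) right/bottom  bias=-1
    (0,4)@(1, 9): e=[0,72,-64] → ·  [on edge]
    (1,5)@(3, 11): e=[0,56,-48] → ·  [on edge]
    (2,6)@(5, 13): e=[0,40,-32] → ·  [on edge]
    (3,7)@(7, 15): e=[0,24,-16] → ·  [on edge]
    (2,8)@(5, 17): e=[4,0,4] → █  [on edge]
    (3,8)@(7, 17): e=[2,4,2] → █
    (4,8)@(9, 17): e=[0,8,0] → ·  [on edge]
    (2,9)@(5, 19): e=[6,-20,22] → ·
    (3,9)@(7, 19): e=[4,-16,20] → ·
  covered (2 px):
    · · · · ·
    · · · · ·
    · · · · ·
    · · · · ·
    · · · · ·
    · · · · ·
    · · · · ·
    · · · · ·
    · · █ █ ·
    · · · · ·

Result: [[2,8],[3,8]]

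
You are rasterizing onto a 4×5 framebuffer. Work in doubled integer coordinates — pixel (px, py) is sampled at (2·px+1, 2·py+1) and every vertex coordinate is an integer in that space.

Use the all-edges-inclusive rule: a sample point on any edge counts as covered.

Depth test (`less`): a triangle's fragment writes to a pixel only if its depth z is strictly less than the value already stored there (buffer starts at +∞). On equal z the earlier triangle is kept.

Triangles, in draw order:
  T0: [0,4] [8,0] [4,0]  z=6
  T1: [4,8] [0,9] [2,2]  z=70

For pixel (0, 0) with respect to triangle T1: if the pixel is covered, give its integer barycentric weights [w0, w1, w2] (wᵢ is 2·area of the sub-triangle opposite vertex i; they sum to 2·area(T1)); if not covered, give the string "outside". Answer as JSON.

T0:
  2·area = 16  (B↔C swapped to make it positive)
  edge (0, 4)→(4, 0): d=(4,-4) inclusive
  edge (4, 0)→(8, 0): d=(4,0) inclusive
  edge (8, 0)→(0, 4): d=(-8,4) inclusive
    (1,0)@(3, 1): e=[0,4,12] → #  [on edge]
    (2,0)@(5, 1): e=[8,4,4] → #
    (3,0)@(7, 1): e=[16,4,-4] → ·
    (0,1)@(1, 3): e=[0,12,4] → #  [on edge]
    (1,1)@(3, 3): e=[8,12,-4] → ·
    (2,1)@(5, 3): e=[16,12,-12] → ·
    (0,2)@(1, 5): e=[8,20,-12] → ·
  covered (3 px):
    · # # ·
    # · · ·
    · · · ·
    · · · ·
    · · · ·
T1:
  2·area = 26
  edge (4, 8)→(0, 9): d=(-4,1) inclusive
  edge (0, 9)→(2, 2): d=(2,-7) inclusive
  edge (2, 2)→(4, 8): d=(2,6) inclusive
    (1,2)@(3, 5): e=[13,13,0] → #  [on edge]
    (2,2)@(5, 5): e=[11,27,-12] → ·
    (0,3)@(1, 7): e=[7,3,16] → #
    (2,3)@(5, 7): e=[3,31,-8] → ·
    (0,4)@(1, 9): e=[-1,7,20] → ·
    (1,4)@(3, 9): e=[-3,21,8] → ·
  covered (3 px):
    · · · ·
    · · · ·
    · # · ·
    # # · ·
    · · · ·

Result: "outside"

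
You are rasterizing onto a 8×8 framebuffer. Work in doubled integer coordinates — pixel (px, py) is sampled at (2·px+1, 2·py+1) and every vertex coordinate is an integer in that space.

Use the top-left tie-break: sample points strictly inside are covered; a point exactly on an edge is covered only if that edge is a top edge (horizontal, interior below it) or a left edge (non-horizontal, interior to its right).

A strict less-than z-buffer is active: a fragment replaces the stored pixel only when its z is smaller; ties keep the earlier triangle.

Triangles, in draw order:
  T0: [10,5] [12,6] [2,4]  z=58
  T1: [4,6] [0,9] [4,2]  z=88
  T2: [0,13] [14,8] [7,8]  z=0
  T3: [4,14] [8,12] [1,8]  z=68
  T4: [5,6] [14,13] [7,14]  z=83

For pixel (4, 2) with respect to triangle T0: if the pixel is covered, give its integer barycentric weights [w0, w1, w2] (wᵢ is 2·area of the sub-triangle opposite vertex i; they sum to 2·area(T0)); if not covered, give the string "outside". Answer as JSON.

T0:
  2·area = 6
  edge (10, 5)→(12, 6): d=(2,1) right/bottom  bias=-1
  edge (12, 6)→(2, 4): d=(-10,-2) top-left  bias=+0
  edge (2, 4)→(10, 5): d=(8,1) right/bottom  bias=-1
    (3,2)@(7, 5): e=[3,0,3] → #  [on edge]
    (4,2)@(9, 5): e=[1,4,1] → #
    (5,2)@(11, 5): e=[-1,8,-1] → ·
    (3,3)@(7, 7): e=[7,-20,19] → ·
    (4,3)@(9, 7): e=[5,-16,17] → ·
  covered (2 px):
    · · · · · · · ·
    · · · · · · · ·
    · · · # # · · ·
    · · · · · · · ·
    · · · · · · · ·
    · · · · · · · ·
    · · · · · · · ·
    · · · · · · · ·
T1:
  2·area = 16
  edge (4, 6)→(0, 9): d=(-4,3) right/bottom  bias=-1
  edge (0, 9)→(4, 2): d=(4,-7) top-left  bias=+0
  edge (4, 2)→(4, 6): d=(0,4) right/bottom  bias=-1
    (1,2)@(3, 5): e=[7,5,4] → #
    (2,2)@(5, 5): e=[1,19,-4] → ·
    (1,3)@(3, 7): e=[-1,13,4] → ·
  covered (1 px):
    · · · · · · · ·
    · · · · · · · ·
    · # · · · · · ·
    · · · · · · · ·
    · · · · · · · ·
    · · · · · · · ·
    · · · · · · · ·
    · · · · · · · ·
T2:
  2·area = 35  (B↔C swapped to make it positive)
  edge (0, 13)→(7, 8): d=(7,-5) top-left  bias=+0
  edge (7, 8)→(14, 8): d=(7,0) top-left  bias=+0
  edge (14, 8)→(0, 13): d=(-14,5) right/bottom  bias=-1
    (3,4)@(7, 9): e=[7,7,21] → #
    (4,4)@(9, 9): e=[17,7,11] → #
    (5,4)@(11, 9): e=[27,7,1] → #
    (6,4)@(13, 9): e=[37,7,-9] → ·
    (1,5)@(3, 11): e=[1,21,13] → #
    (2,5)@(5, 11): e=[11,21,3] → #
    (3,5)@(7, 11): e=[21,21,-7] → ·
    (4,5)@(9, 11): e=[31,21,-17] → ·
    (5,5)@(11, 11): e=[41,21,-27] → ·
    (1,6)@(3, 13): e=[15,35,-15] → ·
    (2,6)@(5, 13): e=[25,35,-25] → ·
  covered (5 px):
    · · · · · · · ·
    · · · · · · · ·
    · · · · · · · ·
    · · · · · · · ·
    · · · # # # · ·
    · # # · · · · ·
    · · · · · · · ·
    · · · · · · · ·
T3:
  2·area = 30  (B↔C swapped to make it positive)
  edge (4, 14)→(1, 8): d=(-3,-6) top-left  bias=+0
  edge (1, 8)→(8, 12): d=(7,4) right/bottom  bias=-1
  edge (8, 12)→(4, 14): d=(-4,2) right/bottom  bias=-1
    (1,5)@(3, 11): e=[3,13,14] → #
    (2,5)@(5, 11): e=[15,5,10] → #
    (3,5)@(7, 11): e=[27,-3,6] → ·
    (1,6)@(3, 13): e=[-3,27,6] → ·
    (2,6)@(5, 13): e=[9,19,2] → #
    (3,6)@(7, 13): e=[21,11,-2] → ·
    (2,7)@(5, 15): e=[3,33,-6] → ·
  covered (3 px):
    · · · · · · · ·
    · · · · · · · ·
    · · · · · · · ·
    · · · · · · · ·
    · · · · · · · ·
    · # # · · · · ·
    · · # · · · · ·
    · · · · · · · ·
T4:
  2·area = 58
  edge (5, 6)→(14, 13): d=(9,7) right/bottom  bias=-1
  edge (14, 13)→(7, 14): d=(-7,1) right/bottom  bias=-1
  edge (7, 14)→(5, 6): d=(-2,-8) top-left  bias=+0
    (3,4)@(7, 9): e=[13,35,10] → #
    (4,4)@(9, 9): e=[-1,33,26] → ·
    (3,5)@(7, 11): e=[31,21,6] → #
    (4,5)@(9, 11): e=[17,19,22] → #
    (5,5)@(11, 11): e=[3,17,38] → #
    (6,5)@(13, 11): e=[-11,15,54] → ·
    (3,6)@(7, 13): e=[49,7,2] → #
    (6,6)@(13, 13): e=[7,1,50] → #
    (7,6)@(15, 13): e=[-7,-1,66] → ·
    (3,7)@(7, 15): e=[67,-7,-2] → ·
    (4,7)@(9, 15): e=[53,-9,14] → ·
    (5,7)@(11, 15): e=[39,-11,30] → ·
  covered (8 px):
    · · · · · · · ·
    · · · · · · · ·
    · · · · · · · ·
    · · · · · · · ·
    · · · # · · · ·
    · · · # # # · ·
    · · · # # # # ·
    · · · · · · · ·

Result: [4,1,1]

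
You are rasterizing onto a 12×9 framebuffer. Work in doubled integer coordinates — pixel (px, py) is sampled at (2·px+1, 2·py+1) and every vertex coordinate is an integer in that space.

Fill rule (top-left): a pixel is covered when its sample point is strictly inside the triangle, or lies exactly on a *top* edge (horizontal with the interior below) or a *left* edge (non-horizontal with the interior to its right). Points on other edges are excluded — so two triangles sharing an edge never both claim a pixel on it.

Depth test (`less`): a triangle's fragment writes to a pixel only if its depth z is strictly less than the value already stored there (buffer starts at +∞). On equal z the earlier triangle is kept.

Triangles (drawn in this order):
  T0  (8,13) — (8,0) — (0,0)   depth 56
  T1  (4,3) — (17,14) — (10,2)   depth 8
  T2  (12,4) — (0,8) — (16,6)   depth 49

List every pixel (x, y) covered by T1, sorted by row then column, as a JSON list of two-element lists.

T0:
  2·area = 104  (B↔C swapped to make it positive)
  edge (8, 13)→(0, 0): d=(-8,-13) top-left  bias=+0
  edge (0, 0)→(8, 0): d=(8,0) top-left  bias=+0
  edge (8, 0)→(8, 13): d=(0,13) right/bottom  bias=-1
    (0,0)@(1, 1): e=[5,8,91] → X
    (1,0)@(3, 1): e=[31,8,65] → X
    (2,0)@(5, 1): e=[57,8,39] → X
    (3,0)@(7, 1): e=[83,8,13] → X
    (4,0)@(9, 1): e=[109,8,-13] → .
    (0,1)@(1, 3): e=[-11,24,91] → .
    (1,1)@(3, 3): e=[15,24,65] → X
    (4,1)@(9, 3): e=[93,24,-13] → .
    (1,2)@(3, 5): e=[-1,40,65] → .
    (2,2)@(5, 5): e=[25,40,39] → X
    (4,2)@(9, 5): e=[77,40,-13] → .
    (2,3)@(5, 7): e=[9,56,39] → X
  covered (13 px):
    X X X X . . . . . . . .
    . X X X . . . . . . . .
    . . X X . . . . . . . .
    . . X X . . . . . . . .
    . . . X . . . . . . . .
    . . . X . . . . . . . .
    . . . . . . . . . . . .
    . . . . . . . . . . . .
    . . . . . . . . . . . .
T1:
  2·area = 79  (B↔C swapped to make it positive)
  edge (4, 3)→(10, 2): d=(6,-1) top-left  bias=+0
  edge (10, 2)→(17, 14): d=(7,12) right/bottom  bias=-1
  edge (17, 14)→(4, 3): d=(-13,-11) top-left  bias=+0
    (2,1)@(5, 3): e=[1,67,11] → X
    (3,1)@(7, 3): e=[3,43,33] → X
    (4,1)@(9, 3): e=[5,19,55] → X
    (5,1)@(11, 3): e=[7,-5,77] → .
    (2,2)@(5, 5): e=[13,81,-15] → .
    (3,2)@(7, 5): e=[15,57,7] → X
    (5,2)@(11, 5): e=[19,9,51] → X
    (6,2)@(13, 5): e=[21,-15,73] → .
    (3,3)@(7, 7): e=[27,71,-19] → .
    (4,3)@(9, 7): e=[29,47,3] → X
    (6,3)@(13, 7): e=[33,-1,47] → .
    (4,4)@(9, 9): e=[41,61,-23] → .
  covered (10 px):
    . . . . . . . . . . . .
    . . X X X . . . . . . .
    . . . X X X . . . . . .
    . . . . X X . . . . . .
    . . . . . . X . . . . .
    . . . . . . . X . . . .
    . . . . . . . . . . . .
    . . . . . . . . . . . .
    . . . . . . . . . . . .
T2:
  2·area = 40  (B↔C swapped to make it positive)
  edge (12, 4)→(16, 6): d=(4,2) right/bottom  bias=-1
  edge (16, 6)→(0, 8): d=(-16,2) right/bottom  bias=-1
  edge (0, 8)→(12, 4): d=(12,-4) top-left  bias=+0
    (10,0)@(21, 1): e=[-30,70,0] → .  [on edge]
    (7,1)@(15, 3): e=[-10,50,0] → .  [on edge]
    (4,2)@(9, 5): e=[10,30,0] → X  [on edge]
    (5,2)@(11, 5): e=[6,26,8] → X
    (6,2)@(13, 5): e=[2,22,16] → X
    (7,2)@(15, 5): e=[-2,18,24] → .
    (1,3)@(3, 7): e=[30,10,0] → X  [on edge]
    (2,3)@(5, 7): e=[26,6,8] → X
    (3,3)@(7, 7): e=[22,2,16] → X
    (4,3)@(9, 7): e=[18,-2,24] → .
    (5,3)@(11, 7): e=[14,-6,32] → .
    (6,3)@(13, 7): e=[10,-10,40] → .
  covered (6 px):
    . . . . . . . . . . . .
    . . . . . . . . . . . .
    . . . . X X X . . . . .
    . X X X . . . . . . . .
    . . . . . . . . . . . .
    . . . . . . . . . . . .
    . . . . . . . . . . . .
    . . . . . . . . . . . .
    . . . . . . . . . . . .

Result: [[2,1],[3,1],[4,1],[3,2],[4,2],[5,2],[4,3],[5,3],[6,4],[7,5]]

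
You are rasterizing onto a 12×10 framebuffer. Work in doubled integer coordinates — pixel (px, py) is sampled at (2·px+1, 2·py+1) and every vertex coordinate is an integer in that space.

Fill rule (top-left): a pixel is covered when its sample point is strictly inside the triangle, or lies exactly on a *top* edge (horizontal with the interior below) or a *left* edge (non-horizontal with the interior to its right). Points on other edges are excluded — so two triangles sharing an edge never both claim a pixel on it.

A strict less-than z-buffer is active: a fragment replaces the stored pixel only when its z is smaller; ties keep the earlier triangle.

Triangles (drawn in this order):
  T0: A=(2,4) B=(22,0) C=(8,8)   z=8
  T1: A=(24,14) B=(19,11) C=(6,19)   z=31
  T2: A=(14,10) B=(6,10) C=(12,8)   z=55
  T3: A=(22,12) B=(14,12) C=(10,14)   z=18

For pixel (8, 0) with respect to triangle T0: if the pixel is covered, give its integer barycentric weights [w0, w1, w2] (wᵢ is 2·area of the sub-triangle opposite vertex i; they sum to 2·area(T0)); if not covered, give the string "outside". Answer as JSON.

T0:
  2·area = 104
  edge (2, 4)→(22, 0): d=(20,-4) top-left  bias=+0
  edge (22, 0)→(8, 8): d=(-14,8) right/bottom  bias=-1
  edge (8, 8)→(2, 4): d=(-6,-4) top-left  bias=+0
    (8,0)@(17, 1): e=[0,26,78] → █  [on edge]
    (9,0)@(19, 1): e=[8,10,86] → █
    (10,0)@(21, 1): e=[16,-6,94] → ·
    (3,1)@(7, 3): e=[0,78,26] → █  [on edge]
    (4,1)@(9, 3): e=[8,62,34] → █
    (5,1)@(11, 3): e=[16,46,42] → █
    (6,1)@(13, 3): e=[24,30,50] → █
    (7,1)@(15, 3): e=[32,14,58] → █
    (8,1)@(17, 3): e=[40,-2,66] → ·
    (9,1)@(19, 3): e=[48,-18,74] → ·
    (2,2)@(5, 5): e=[32,66,6] → █
    (7,2)@(15, 5): e=[72,-14,46] → ·
  covered (14 px):
    · · · · · · · · █ █ · ·
    · · · █ █ █ █ █ · · · ·
    · · █ █ █ █ █ · · · · ·
    · · · █ █ · · · · · · ·
    · · · · · · · · · · · ·
    · · · · · · · · · · · ·
    · · · · · · · · · · · ·
    · · · · · · · · · · · ·
    · · · · · · · · · · · ·
    · · · · · · · · · · · ·
T1:
  2·area = 79  (B↔C swapped to make it positive)
  edge (24, 14)→(6, 19): d=(-18,5) right/bottom  bias=-1
  edge (6, 19)→(19, 11): d=(13,-8) top-left  bias=+0
  edge (19, 11)→(24, 14): d=(5,3) right/bottom  bias=-1
    (4,2)@(9, 5): e=[237,-158,0] → ·  [on edge]
    (9,5)@(19, 11): e=[79,0,0] → ·  [on edge]
    (8,6)@(17, 13): e=[53,10,16] → █
    (9,6)@(19, 13): e=[43,26,10] → █
    (10,6)@(21, 13): e=[33,42,4] → █
    (11,6)@(23, 13): e=[23,58,-2] → ·
    (6,7)@(13, 15): e=[37,4,38] → █
    (7,7)@(15, 15): e=[27,20,32] → █
    (10,7)@(21, 15): e=[-3,68,14] → ·
    (5,8)@(11, 17): e=[11,14,54] → █
    (7,8)@(15, 17): e=[-9,46,42] → ·
    (8,8)@(17, 17): e=[-19,62,36] → ·
  covered (9 px):
    · · · · · · · · · · · ·
    · · · · · · · · · · · ·
    · · · · · · · · · · · ·
    · · · · · · · · · · · ·
    · · · · · · · · · · · ·
    · · · · · · · · · · · ·
    · · · · · · · · █ █ █ ·
    · · · · · · █ █ █ █ · ·
    · · · · · █ █ · · · · ·
    · · · · · · · · · · · ·
T2:
  2·area = 16
  edge (14, 10)→(6, 10): d=(-8,0) right/bottom  bias=-1
  edge (6, 10)→(12, 8): d=(6,-2) top-left  bias=+0
  edge (12, 8)→(14, 10): d=(2,2) right/bottom  bias=-1
    (2,0)@(5, 1): e=[72,-56,0] → ·  [on edge]
    (3,1)@(7, 3): e=[56,-40,0] → ·  [on edge]
    (4,2)@(9, 5): e=[40,-24,0] → ·  [on edge]
    (10,2)@(21, 5): e=[40,0,-24] → ·  [on edge]
    (5,3)@(11, 7): e=[24,-8,0] → ·  [on edge]
    (7,3)@(15, 7): e=[24,0,-8] → ·  [on edge]
    (4,4)@(9, 9): e=[8,0,8] → █  [on edge]
    (5,4)@(11, 9): e=[8,4,4] → █
    (6,4)@(13, 9): e=[8,8,0] → ·  [on edge]
    (1,5)@(3, 11): e=[-8,0,24] → ·  [on edge]
    (4,5)@(9, 11): e=[-8,12,12] → ·
    (5,5)@(11, 11): e=[-8,16,8] → ·
    (7,5)@(15, 11): e=[-8,24,0] → ·  [on edge]
    (8,6)@(17, 13): e=[-24,40,0] → ·  [on edge]
    (9,7)@(19, 15): e=[-40,56,0] → ·  [on edge]
    (10,8)@(21, 17): e=[-56,72,0] → ·  [on edge]
    (11,9)@(23, 19): e=[-72,88,0] → ·  [on edge]
  covered (2 px):
    · · · · · · · · · · · ·
    · · · · · · · · · · · ·
    · · · · · · · · · · · ·
    · · · · · · · · · · · ·
    · · · · █ █ · · · · · ·
    · · · · · · · · · · · ·
    · · · · · · · · · · · ·
    · · · · · · · · · · · ·
    · · · · · · · · · · · ·
    · · · · · · · · · · · ·
T3:
  2·area = 16  (B↔C swapped to make it positive)
  edge (22, 12)→(10, 14): d=(-12,2) right/bottom  bias=-1
  edge (10, 14)→(14, 12): d=(4,-2) top-left  bias=+0
  edge (14, 12)→(22, 12): d=(8,0) top-left  bias=+0
    (6,6)@(13, 13): e=[6,2,8] → █
    (7,6)@(15, 13): e=[2,6,8] → █
    (8,6)@(17, 13): e=[-2,10,8] → ·
    (6,7)@(13, 15): e=[-18,10,24] → ·
    (7,7)@(15, 15): e=[-22,14,24] → ·
  covered (2 px):
    · · · · · · · · · · · ·
    · · · · · · · · · · · ·
    · · · · · · · · · · · ·
    · · · · · · · · · · · ·
    · · · · · · · · · · · ·
    · · · · · · · · · · · ·
    · · · · · · █ █ · · · ·
    · · · · · · · · · · · ·
    · · · · · · · · · · · ·
    · · · · · · · · · · · ·

Final: [26,78,0]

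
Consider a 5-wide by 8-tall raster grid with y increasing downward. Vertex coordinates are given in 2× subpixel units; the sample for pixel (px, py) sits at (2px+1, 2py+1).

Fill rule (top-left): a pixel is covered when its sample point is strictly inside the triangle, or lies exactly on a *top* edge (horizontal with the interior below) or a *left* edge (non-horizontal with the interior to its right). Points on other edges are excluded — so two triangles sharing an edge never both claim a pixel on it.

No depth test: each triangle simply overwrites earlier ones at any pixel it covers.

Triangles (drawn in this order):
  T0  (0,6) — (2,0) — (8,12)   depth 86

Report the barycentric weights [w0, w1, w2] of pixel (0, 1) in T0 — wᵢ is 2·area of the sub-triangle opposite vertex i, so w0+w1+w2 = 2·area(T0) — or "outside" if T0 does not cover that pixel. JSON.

T0:
  2·area = 60
  edge (0, 6)→(2, 0): d=(2,-6) top-left  bias=+0
  edge (2, 0)→(8, 12): d=(6,12) right/bottom  bias=-1
  edge (8, 12)→(0, 6): d=(-8,-6) top-left  bias=+0
    (0,1)@(1, 3): e=[0,30,30] → █  [on edge]
    (1,1)@(3, 3): e=[12,6,42] → █
    (2,1)@(5, 3): e=[24,-18,54] → ·
    (0,2)@(1, 5): e=[4,42,14] → █
    (2,2)@(5, 5): e=[28,-6,38] → ·
    (0,3)@(1, 7): e=[8,54,-2] → ·
    (1,3)@(3, 7): e=[20,30,10] → █
    (2,3)@(5, 7): e=[32,6,22] → █
    (3,3)@(7, 7): e=[44,-18,34] → ·
    (1,4)@(3, 9): e=[24,42,-6] → ·
    (2,4)@(5, 9): e=[36,18,6] → █
    (3,4)@(7, 9): e=[48,-6,18] → ·
  covered (8 px):
    · · · · ·
    █ █ · · ·
    █ █ · · ·
    · █ █ · ·
    · · █ · ·
    · · · █ ·
    · · · · ·
    · · · · ·

Final: [30,30,0]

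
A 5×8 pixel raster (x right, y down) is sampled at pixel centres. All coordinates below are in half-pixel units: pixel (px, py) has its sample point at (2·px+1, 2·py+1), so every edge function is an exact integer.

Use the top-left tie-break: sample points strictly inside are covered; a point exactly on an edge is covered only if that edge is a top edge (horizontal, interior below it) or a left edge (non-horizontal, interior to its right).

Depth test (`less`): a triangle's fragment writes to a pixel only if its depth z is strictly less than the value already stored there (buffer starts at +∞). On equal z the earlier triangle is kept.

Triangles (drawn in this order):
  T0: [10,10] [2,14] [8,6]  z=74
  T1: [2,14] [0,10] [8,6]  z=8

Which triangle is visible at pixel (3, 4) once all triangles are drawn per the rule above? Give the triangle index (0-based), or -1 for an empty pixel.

T0:
  2·area = 40
  edge (10, 10)→(2, 14): d=(-8,4) right/bottom  bias=-1
  edge (2, 14)→(8, 6): d=(6,-8) top-left  bias=+0
  edge (8, 6)→(10, 10): d=(2,4) right/bottom  bias=-1
    (3,4)@(7, 9): e=[20,10,10] → █
    (4,4)@(9, 9): e=[12,26,2] → █
    (2,5)@(5, 11): e=[12,6,22] → █
    (4,5)@(9, 11): e=[-4,38,6] → ·
    (1,6)@(3, 13): e=[4,2,34] → █
    (2,6)@(5, 13): e=[-4,18,26] → ·
    (3,6)@(7, 13): e=[-12,34,18] → ·
    (1,7)@(3, 15): e=[-12,14,38] → ·
  covered (5 px):
    · · · · ·
    · · · · ·
    · · · · ·
    · · · · ·
    · · · █ █
    · · █ █ ·
    · █ · · ·
    · · · · ·
T1:
  2·area = 40
  edge (2, 14)→(0, 10): d=(-2,-4) top-left  bias=+0
  edge (0, 10)→(8, 6): d=(8,-4) top-left  bias=+0
  edge (8, 6)→(2, 14): d=(-6,8) right/bottom  bias=-1
    (3,3)@(7, 7): e=[34,4,2] → █
    (4,3)@(9, 7): e=[42,12,-14] → ·
    (1,4)@(3, 9): e=[14,4,22] → █
    (2,4)@(5, 9): e=[22,12,6] → █
    (3,4)@(7, 9): e=[30,20,-10] → ·
    (0,5)@(1, 11): e=[2,12,26] → █
    (2,5)@(5, 11): e=[18,28,-6] → ·
    (0,6)@(1, 13): e=[-2,28,14] → ·
    (1,6)@(3, 13): e=[6,36,-2] → ·
  covered (5 px):
    · · · · ·
    · · · · ·
    · · · · ·
    · · · █ ·
    · █ █ · ·
    █ █ · · ·
    · · · · ·
    · · · · ·

Z-buffer (winner per pixel, '.' = empty):
  . . . . .
  . . . . .
  . . . . .
  . . . 1 .
  . 1 1 0 0
  1 1 0 0 .
  . 0 . . .
  . . . . .

Result: 0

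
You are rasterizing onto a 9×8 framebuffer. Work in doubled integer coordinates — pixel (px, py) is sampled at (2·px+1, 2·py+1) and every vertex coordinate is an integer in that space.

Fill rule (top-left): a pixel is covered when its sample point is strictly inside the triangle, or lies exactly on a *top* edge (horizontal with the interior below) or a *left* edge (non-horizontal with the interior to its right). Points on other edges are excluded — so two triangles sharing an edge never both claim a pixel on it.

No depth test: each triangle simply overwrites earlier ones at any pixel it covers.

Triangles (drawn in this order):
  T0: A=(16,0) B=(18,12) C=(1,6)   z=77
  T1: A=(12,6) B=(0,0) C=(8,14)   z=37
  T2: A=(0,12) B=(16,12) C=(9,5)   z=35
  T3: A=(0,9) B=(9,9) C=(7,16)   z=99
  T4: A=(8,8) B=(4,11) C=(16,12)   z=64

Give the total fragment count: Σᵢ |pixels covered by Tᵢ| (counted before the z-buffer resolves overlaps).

T0:
  2·area = 192
  edge (16, 0)→(18, 12): d=(2,12) right/bottom  bias=-1
  edge (18, 12)→(1, 6): d=(-17,-6) top-left  bias=+0
  edge (1, 6)→(16, 0): d=(15,-6) top-left  bias=+0
    (7,0)@(15, 1): e=[14,169,9] → █
    (8,0)@(17, 1): e=[-10,181,21] → ·
    (4,1)@(9, 3): e=[90,99,3] → █
    (5,1)@(11, 3): e=[66,111,15] → █
    (6,1)@(13, 3): e=[42,123,27] → █
    (8,1)@(17, 3): e=[-6,147,51] → ·
    (2,2)@(5, 5): e=[142,41,9] → █
    (3,2)@(7, 5): e=[118,53,21] → █
    (8,2)@(17, 5): e=[-2,113,81] → ·
    (2,3)@(5, 7): e=[146,7,39] → █
    (8,3)@(17, 7): e=[2,79,111] → █
    (2,4)@(5, 9): e=[150,-27,69] → ·
  covered (23 px):
    · · · · · · · █ ·
    · · · · █ █ █ █ ·
    · · █ █ █ █ █ █ ·
    · · █ █ █ █ █ █ █
    · · · · · █ █ █ █
    · · · · · · · · █
    · · · · · · · · ·
    · · · · · · · · ·
T1:
  2·area = 120  (B↔C swapped to make it positive)
  edge (12, 6)→(8, 14): d=(-4,8) right/bottom  bias=-1
  edge (8, 14)→(0, 0): d=(-8,-14) top-left  bias=+0
  edge (0, 0)→(12, 6): d=(12,6) right/bottom  bias=-1
    (0,0)@(1, 1): e=[108,6,6] → █
    (1,0)@(3, 1): e=[92,34,-6] → ·
    (0,1)@(1, 3): e=[100,-10,30] → ·
    (1,1)@(3, 3): e=[84,18,18] → █
    (2,1)@(5, 3): e=[68,46,6] → █
    (3,1)@(7, 3): e=[52,74,-6] → ·
    (1,2)@(3, 5): e=[76,2,42] → █
    (3,2)@(7, 5): e=[44,58,18] → █
    (4,2)@(9, 5): e=[28,86,6] → █
    (5,2)@(11, 5): e=[12,114,-6] → ·
    (1,3)@(3, 7): e=[68,-14,66] → ·
    (2,3)@(5, 7): e=[52,14,54] → █
  covered (15 px):
    █ · · · · · · · ·
    · █ █ · · · · · ·
    · █ █ █ █ · · · ·
    · · █ █ █ █ · · ·
    · · · █ █ · · · ·
    · · · █ █ · · · ·
    · · · · · · · · ·
    · · · · · · · · ·
T2:
  2·area = 112  (B↔C swapped to make it positive)
  edge (0, 12)→(9, 5): d=(9,-7) top-left  bias=+0
  edge (9, 5)→(16, 12): d=(7,7) right/bottom  bias=-1
  edge (16, 12)→(0, 12): d=(-16,0) right/bottom  bias=-1
    (2,0)@(5, 1): e=[-64,0,176] → ·  [on edge]
    (3,1)@(7, 3): e=[-32,0,144] → ·  [on edge]
    (4,2)@(9, 5): e=[0,0,112] → ·  [on edge]
    (3,3)@(7, 7): e=[4,28,80] → █
    (4,3)@(9, 7): e=[18,14,80] → █
    (5,3)@(11, 7): e=[32,0,80] → ·  [on edge]
    (2,4)@(5, 9): e=[8,56,48] → █
    (5,4)@(11, 9): e=[50,14,48] → █
    (6,4)@(13, 9): e=[64,0,48] → ·  [on edge]
    (1,5)@(3, 11): e=[12,84,16] → █
    (6,5)@(13, 11): e=[82,14,16] → █
    (7,5)@(15, 11): e=[96,0,16] → ·  [on edge]
    (8,6)@(17, 13): e=[128,0,-16] → ·  [on edge]
  covered (12 px):
    · · · · · · · · ·
    · · · · · · · · ·
    · · · · · · · · ·
    · · · █ █ · · · ·
    · · █ █ █ █ · · ·
    · █ █ █ █ █ █ · ·
    · · · · · · · · ·
    · · · · · · · · ·
T3:
  2·area = 63
  edge (0, 9)→(9, 9): d=(9,0) top-left  bias=+0
  edge (9, 9)→(7, 16): d=(-2,7) right/bottom  bias=-1
  edge (7, 16)→(0, 9): d=(-7,-7) top-left  bias=+0
    (0,4)@(1, 9): e=[0,56,7] → █  [on edge]
    (1,4)@(3, 9): e=[0,42,21] → █  [on edge]
    (2,4)@(5, 9): e=[0,28,35] → █  [on edge]
    (3,4)@(7, 9): e=[0,14,49] → █  [on edge]
    (4,4)@(9, 9): e=[0,0,63] → ·  [on edge]
    (5,4)@(11, 9): e=[0,-14,77] → ·  [on edge]
    (6,4)@(13, 9): e=[0,-28,91] → ·  [on edge]
    (7,4)@(15, 9): e=[0,-42,105] → ·  [on edge]
    (8,4)@(17, 9): e=[0,-56,119] → ·  [on edge]
    (0,5)@(1, 11): e=[18,52,-7] → ·
    (1,5)@(3, 11): e=[18,38,7] → █
    (4,5)@(9, 11): e=[18,-4,49] → ·
  covered (10 px):
    · · · · · · · · ·
    · · · · · · · · ·
    · · · · · · · · ·
    · · · · · · · · ·
    █ █ █ █ · · · · ·
    · █ █ █ · · · · ·
    · · █ █ · · · · ·
    · · · █ · · · · ·
T4:
  2·area = 40  (B↔C swapped to make it positive)
  edge (8, 8)→(16, 12): d=(8,4) right/bottom  bias=-1
  edge (16, 12)→(4, 11): d=(-12,-1) top-left  bias=+0
  edge (4, 11)→(8, 8): d=(4,-3) top-left  bias=+0
    (3,4)@(7, 9): e=[12,27,1] → █
    (4,4)@(9, 9): e=[4,29,7] → █
    (5,4)@(11, 9): e=[-4,31,13] → ·
    (2,5)@(5, 11): e=[36,1,3] → █
    (5,5)@(11, 11): e=[12,7,21] → █
    (6,5)@(13, 11): e=[4,9,27] → █
    (7,5)@(15, 11): e=[-4,11,33] → ·
    (2,6)@(5, 13): e=[52,-23,11] → ·
    (3,6)@(7, 13): e=[44,-21,17] → ·
    (4,6)@(9, 13): e=[36,-19,23] → ·
    (5,6)@(11, 13): e=[28,-17,29] → ·
    (6,6)@(13, 13): e=[20,-15,35] → ·
  covered (7 px):
    · · · · · · · · ·
    · · · · · · · · ·
    · · · · · · · · ·
    · · · · · · · · ·
    · · · █ █ · · · ·
    · · █ █ █ █ █ · ·
    · · · · · · · · ·
    · · · · · · · · ·

Final: 67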